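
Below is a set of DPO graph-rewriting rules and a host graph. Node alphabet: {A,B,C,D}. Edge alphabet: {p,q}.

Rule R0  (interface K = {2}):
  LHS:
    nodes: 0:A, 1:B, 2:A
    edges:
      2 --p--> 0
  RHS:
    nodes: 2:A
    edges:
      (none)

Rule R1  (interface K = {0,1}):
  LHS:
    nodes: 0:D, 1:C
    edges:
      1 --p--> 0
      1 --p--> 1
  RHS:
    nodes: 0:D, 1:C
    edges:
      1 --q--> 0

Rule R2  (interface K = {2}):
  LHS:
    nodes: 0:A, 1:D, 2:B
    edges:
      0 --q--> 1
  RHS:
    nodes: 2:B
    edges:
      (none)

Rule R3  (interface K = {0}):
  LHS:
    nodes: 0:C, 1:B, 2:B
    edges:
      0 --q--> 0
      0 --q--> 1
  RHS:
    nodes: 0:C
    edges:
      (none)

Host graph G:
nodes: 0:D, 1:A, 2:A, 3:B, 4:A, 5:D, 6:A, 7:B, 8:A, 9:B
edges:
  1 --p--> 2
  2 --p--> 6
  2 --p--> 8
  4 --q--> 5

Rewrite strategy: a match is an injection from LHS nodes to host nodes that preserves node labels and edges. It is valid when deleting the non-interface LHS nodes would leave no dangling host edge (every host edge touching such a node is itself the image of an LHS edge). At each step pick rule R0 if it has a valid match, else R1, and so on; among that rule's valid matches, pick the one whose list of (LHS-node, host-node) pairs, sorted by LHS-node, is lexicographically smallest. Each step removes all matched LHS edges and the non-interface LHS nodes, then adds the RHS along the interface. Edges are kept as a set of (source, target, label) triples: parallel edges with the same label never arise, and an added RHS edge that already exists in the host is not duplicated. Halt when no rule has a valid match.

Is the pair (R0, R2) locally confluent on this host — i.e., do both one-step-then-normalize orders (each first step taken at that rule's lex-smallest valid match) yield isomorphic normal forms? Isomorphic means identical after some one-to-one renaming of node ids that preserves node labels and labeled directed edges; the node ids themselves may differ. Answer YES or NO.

Answer: NO

Rewrite trace:
branch R0-first: apply at {0↦6, 1↦3, 2↦2} → |E|=3, then 2 more step(s) → NF |V|=4 |E|=1 V={0:D, 1:A, 4:A, 5:D} E=4-q->5
branch R2-first: apply at {0↦4, 1↦5, 2↦3} → |E|=3, then 3 more step(s) → NF |V|=2 |E|=0 V={0:D, 1:A} E=∅
graphs not isomorphic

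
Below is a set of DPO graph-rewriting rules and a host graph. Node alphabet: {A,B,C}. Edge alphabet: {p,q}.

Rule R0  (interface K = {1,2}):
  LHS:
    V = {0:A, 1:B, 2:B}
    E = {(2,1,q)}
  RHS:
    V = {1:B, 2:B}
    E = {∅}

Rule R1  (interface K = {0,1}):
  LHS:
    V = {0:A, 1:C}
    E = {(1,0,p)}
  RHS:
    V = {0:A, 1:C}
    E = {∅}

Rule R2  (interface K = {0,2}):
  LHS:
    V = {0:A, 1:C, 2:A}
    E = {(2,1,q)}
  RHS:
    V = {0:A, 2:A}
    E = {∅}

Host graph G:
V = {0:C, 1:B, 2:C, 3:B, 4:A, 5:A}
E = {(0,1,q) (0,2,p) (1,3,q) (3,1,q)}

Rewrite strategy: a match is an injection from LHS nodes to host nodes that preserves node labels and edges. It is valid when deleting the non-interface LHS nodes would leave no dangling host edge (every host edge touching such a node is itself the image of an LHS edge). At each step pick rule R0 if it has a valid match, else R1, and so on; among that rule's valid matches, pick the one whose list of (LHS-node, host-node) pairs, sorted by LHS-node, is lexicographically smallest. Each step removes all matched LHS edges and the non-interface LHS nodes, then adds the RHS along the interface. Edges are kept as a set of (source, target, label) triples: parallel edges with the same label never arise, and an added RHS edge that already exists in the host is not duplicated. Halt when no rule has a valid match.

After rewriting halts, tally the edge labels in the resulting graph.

initial: |V|=6 |E|=4  E = 0-q->1 0-p->2 1-q->3 3-q->1
step 1: apply R0 at {0↦4, 1↦1, 2↦3}  → |V|=5 |E|=3  E = 0-q->1 0-p->2 1-q->3
step 2: apply R0 at {0↦5, 1↦3, 2↦1}  → |V|=4 |E|=2  E = 0-q->1 0-p->2
halt: no rule applies after step 2
NF edges: [(0, 1, 'q'), (0, 2, 'p')]

Answer: p:1 q:1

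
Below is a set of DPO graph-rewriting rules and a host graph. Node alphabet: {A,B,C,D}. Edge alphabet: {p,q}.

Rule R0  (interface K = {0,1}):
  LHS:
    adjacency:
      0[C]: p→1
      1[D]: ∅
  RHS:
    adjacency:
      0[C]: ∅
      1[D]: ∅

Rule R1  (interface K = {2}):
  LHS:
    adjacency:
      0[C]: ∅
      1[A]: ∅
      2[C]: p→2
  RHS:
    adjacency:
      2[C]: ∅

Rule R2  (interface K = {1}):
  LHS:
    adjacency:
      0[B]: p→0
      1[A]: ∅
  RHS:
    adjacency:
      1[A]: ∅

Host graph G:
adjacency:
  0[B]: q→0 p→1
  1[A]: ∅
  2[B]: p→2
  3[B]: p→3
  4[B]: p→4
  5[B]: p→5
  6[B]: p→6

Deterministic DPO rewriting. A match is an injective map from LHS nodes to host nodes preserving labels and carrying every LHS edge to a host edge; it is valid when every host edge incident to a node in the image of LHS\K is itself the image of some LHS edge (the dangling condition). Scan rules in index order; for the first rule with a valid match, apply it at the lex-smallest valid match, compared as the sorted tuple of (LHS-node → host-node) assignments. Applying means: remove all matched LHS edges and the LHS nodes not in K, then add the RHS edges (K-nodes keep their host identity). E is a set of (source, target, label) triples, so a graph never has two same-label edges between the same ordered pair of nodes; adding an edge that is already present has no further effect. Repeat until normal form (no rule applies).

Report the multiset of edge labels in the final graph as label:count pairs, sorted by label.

[0] host  ⇒  7 nodes, 7 edges  {0-q->0 0-p->1 2-p->2 3-p->3 4-p->4 5-p->5 6-p->6}
[1] R2 @ {0↦2, 1↦1}  ⇒  6 nodes, 6 edges  {0-q->0 0-p->1 3-p->3 4-p->4 5-p->5 6-p->6}
[2] R2 @ {0↦3, 1↦1}  ⇒  5 nodes, 5 edges  {0-q->0 0-p->1 4-p->4 5-p->5 6-p->6}
[3] R2 @ {0↦4, 1↦1}  ⇒  4 nodes, 4 edges  {0-q->0 0-p->1 5-p->5 6-p->6}
[4] R2 @ {0↦5, 1↦1}  ⇒  3 nodes, 3 edges  {0-q->0 0-p->1 6-p->6}
[5] R2 @ {0↦6, 1↦1}  ⇒  2 nodes, 2 edges  {0-q->0 0-p->1}
normal form: no rule applies after step 5
NF edges: [(0, 0, 'q'), (0, 1, 'p')]

Answer: p:1 q:1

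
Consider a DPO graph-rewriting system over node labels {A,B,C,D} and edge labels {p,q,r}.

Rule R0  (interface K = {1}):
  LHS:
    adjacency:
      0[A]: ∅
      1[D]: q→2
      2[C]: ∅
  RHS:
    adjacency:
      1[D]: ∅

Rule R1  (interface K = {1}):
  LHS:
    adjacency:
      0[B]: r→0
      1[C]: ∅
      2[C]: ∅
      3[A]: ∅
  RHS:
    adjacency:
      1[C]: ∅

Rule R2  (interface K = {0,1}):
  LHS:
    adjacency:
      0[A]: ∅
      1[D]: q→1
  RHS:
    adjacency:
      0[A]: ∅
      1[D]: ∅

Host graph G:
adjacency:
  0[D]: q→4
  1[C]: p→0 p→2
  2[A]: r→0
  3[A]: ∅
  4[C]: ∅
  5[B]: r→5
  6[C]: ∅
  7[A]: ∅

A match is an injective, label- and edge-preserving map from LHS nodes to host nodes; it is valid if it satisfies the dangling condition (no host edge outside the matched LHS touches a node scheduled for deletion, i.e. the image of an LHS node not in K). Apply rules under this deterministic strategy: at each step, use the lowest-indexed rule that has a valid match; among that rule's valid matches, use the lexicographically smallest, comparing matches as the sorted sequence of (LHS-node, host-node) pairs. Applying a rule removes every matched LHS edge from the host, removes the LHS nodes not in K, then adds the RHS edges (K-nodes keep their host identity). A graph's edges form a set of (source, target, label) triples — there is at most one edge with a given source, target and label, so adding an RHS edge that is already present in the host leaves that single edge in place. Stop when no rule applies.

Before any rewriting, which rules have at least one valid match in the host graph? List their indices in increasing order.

Answer: [R0,R1]

Rewrite trace:
R0: 2 valid matches — {0↦3, 1↦0, 2↦4}, {0↦7, 1↦0, 2↦4}
R1: 4 valid matches — {0↦5, 1↦1, 2↦6, 3↦3}, {0↦5, 1↦1, 2↦6, 3↦7}, {0↦5, 1↦4, 2↦6, 3↦3} (+1 more)
R2: no valid match — LHS pattern not found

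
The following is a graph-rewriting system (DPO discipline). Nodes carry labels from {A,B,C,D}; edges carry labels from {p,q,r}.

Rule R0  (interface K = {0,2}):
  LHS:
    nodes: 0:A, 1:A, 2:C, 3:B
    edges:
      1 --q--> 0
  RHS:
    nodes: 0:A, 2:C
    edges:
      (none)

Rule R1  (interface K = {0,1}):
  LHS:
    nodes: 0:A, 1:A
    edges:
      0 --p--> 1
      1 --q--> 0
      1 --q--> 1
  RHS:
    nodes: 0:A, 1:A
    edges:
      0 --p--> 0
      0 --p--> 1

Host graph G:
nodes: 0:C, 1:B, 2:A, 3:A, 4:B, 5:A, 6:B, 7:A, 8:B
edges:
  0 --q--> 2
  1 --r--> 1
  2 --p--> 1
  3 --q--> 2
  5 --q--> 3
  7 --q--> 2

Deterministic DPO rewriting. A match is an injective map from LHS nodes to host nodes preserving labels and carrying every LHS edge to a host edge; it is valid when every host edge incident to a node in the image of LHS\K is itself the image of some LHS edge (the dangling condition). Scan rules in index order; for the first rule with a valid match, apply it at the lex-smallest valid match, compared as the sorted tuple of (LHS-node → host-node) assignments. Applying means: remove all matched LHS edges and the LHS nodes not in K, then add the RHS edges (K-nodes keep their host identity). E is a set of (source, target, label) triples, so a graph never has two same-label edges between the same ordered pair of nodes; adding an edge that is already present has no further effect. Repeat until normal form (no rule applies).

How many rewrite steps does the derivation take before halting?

Answer: 3

Steps:
start.  V:9 E:6  edges: 0-q->2 1-r->1 2-p->1 3-q->2 5-q->3 7-q->2
1. fire R0 via {0↦2, 1↦7, 2↦0, 3↦4}  →  V:7 E:5  edges: 0-q->2 1-r->1 2-p->1 3-q->2 5-q->3
2. fire R0 via {0↦3, 1↦5, 2↦0, 3↦6}  →  V:5 E:4  edges: 0-q->2 1-r->1 2-p->1 3-q->2
3. fire R0 via {0↦2, 1↦3, 2↦0, 3↦8}  →  V:3 E:3  edges: 0-q->2 1-r->1 2-p->1
normal form: no rule applies after step 3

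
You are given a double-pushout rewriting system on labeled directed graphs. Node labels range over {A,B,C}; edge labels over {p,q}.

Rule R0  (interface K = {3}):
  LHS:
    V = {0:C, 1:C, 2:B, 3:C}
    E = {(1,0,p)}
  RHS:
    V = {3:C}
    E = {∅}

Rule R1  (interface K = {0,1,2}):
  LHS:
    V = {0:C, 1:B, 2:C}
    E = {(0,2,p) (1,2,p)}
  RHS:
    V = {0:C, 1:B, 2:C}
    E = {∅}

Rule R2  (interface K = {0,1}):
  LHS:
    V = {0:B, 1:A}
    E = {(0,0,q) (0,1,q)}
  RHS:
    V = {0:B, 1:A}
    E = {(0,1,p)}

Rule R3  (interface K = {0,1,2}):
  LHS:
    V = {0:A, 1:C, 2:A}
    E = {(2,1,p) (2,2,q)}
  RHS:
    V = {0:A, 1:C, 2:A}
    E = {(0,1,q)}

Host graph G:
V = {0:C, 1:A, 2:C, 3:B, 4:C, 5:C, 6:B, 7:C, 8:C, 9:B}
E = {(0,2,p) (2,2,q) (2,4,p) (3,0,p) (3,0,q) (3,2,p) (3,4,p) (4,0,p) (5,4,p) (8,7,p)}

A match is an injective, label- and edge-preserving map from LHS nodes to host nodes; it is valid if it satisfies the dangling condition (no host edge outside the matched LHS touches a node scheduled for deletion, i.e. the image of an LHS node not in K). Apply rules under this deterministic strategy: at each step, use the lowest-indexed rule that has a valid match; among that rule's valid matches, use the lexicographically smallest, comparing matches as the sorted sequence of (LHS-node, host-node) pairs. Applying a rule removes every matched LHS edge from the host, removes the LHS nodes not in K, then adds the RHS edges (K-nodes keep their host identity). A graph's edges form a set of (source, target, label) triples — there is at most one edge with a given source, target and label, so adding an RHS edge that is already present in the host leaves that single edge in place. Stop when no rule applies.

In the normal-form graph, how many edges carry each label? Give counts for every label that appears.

start.  V:10 E:10  edges: 0-p->2 2-q->2 2-p->4 3-p->0 3-q->0 3-p->2 3-p->4 4-p->0 5-p->4 8-p->7
1. fire R0 via {0↦7, 1↦8, 2↦6, 3↦0}  →  V:7 E:9  edges: 0-p->2 2-q->2 2-p->4 3-p->0 3-q->0 3-p->2 3-p->4 4-p->0 5-p->4
2. fire R1 via {0↦0, 1↦3, 2↦2}  →  V:7 E:7  edges: 2-q->2 2-p->4 3-p->0 3-q->0 3-p->4 4-p->0 5-p->4
3. fire R1 via {0↦2, 1↦3, 2↦4}  →  V:7 E:5  edges: 2-q->2 3-p->0 3-q->0 4-p->0 5-p->4
4. fire R1 via {0↦4, 1↦3, 2↦0}  →  V:7 E:3  edges: 2-q->2 3-q->0 5-p->4
5. fire R0 via {0↦4, 1↦5, 2↦9, 3↦0}  →  V:4 E:2  edges: 2-q->2 3-q->0
normal form: no rule applies after step 5
NF edges: [(2, 2, 'q'), (3, 0, 'q')]

Answer: q:2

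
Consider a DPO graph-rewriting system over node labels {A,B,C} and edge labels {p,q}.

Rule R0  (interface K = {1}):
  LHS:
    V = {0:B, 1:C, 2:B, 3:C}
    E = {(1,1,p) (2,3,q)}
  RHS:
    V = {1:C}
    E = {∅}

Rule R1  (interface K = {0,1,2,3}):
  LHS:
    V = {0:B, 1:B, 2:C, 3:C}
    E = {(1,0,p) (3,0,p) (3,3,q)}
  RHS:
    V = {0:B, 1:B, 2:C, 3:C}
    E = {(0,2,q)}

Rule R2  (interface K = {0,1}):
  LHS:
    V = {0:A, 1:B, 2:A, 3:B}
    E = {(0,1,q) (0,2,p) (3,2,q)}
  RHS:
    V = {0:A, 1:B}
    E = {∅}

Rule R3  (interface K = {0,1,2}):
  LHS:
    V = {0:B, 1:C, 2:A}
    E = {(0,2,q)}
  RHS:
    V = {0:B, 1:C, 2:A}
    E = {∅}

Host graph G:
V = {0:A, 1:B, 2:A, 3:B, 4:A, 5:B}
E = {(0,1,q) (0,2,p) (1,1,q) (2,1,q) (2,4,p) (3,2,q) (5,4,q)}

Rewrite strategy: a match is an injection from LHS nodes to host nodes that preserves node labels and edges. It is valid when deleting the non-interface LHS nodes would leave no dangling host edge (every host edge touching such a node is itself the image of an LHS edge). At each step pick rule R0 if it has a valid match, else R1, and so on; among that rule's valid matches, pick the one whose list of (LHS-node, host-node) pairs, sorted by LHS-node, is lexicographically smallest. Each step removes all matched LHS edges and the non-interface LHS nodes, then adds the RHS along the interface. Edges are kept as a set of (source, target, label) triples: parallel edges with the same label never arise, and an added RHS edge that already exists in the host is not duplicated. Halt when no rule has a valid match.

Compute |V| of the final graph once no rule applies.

start.  V:6 E:7  edges: 0-q->1 0-p->2 1-q->1 2-q->1 2-p->4 3-q->2 5-q->4
1. fire R2 via {0↦2, 1↦1, 2↦4, 3↦5}  →  V:4 E:4  edges: 0-q->1 0-p->2 1-q->1 3-q->2
2. fire R2 via {0↦0, 1↦1, 2↦2, 3↦3}  →  V:2 E:1  edges: 1-q->1
final graph: no rule applies after step 2
NF nodes: {0:A, 1:B}

Answer: 2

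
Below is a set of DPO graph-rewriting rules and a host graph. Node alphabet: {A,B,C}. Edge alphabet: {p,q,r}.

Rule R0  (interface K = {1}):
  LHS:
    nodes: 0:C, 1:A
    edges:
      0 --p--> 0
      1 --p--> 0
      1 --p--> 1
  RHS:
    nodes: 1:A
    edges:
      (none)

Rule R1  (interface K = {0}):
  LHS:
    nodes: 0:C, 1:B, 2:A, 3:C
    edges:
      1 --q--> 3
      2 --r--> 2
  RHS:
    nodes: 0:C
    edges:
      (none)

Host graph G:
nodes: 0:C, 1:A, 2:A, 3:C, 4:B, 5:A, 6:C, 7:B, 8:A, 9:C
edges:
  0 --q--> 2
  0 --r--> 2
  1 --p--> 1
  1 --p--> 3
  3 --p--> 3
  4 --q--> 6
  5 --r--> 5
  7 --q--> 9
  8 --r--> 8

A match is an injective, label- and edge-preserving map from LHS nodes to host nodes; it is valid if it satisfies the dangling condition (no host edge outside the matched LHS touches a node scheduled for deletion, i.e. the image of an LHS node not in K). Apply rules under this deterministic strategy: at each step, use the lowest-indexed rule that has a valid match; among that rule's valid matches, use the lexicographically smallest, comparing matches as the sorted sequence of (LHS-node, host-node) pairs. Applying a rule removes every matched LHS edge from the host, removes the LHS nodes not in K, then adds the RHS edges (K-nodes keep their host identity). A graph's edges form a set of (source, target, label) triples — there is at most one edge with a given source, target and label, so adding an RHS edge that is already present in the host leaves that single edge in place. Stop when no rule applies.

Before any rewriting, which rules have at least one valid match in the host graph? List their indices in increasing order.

R0: 1 valid match — {0↦3, 1↦1}
R1: 12 valid matches — {0↦0, 1↦4, 2↦5, 3↦6}, {0↦0, 1↦4, 2↦8, 3↦6}, {0↦0, 1↦7, 2↦5, 3↦9} (+9 more)

Answer: [R0,R1]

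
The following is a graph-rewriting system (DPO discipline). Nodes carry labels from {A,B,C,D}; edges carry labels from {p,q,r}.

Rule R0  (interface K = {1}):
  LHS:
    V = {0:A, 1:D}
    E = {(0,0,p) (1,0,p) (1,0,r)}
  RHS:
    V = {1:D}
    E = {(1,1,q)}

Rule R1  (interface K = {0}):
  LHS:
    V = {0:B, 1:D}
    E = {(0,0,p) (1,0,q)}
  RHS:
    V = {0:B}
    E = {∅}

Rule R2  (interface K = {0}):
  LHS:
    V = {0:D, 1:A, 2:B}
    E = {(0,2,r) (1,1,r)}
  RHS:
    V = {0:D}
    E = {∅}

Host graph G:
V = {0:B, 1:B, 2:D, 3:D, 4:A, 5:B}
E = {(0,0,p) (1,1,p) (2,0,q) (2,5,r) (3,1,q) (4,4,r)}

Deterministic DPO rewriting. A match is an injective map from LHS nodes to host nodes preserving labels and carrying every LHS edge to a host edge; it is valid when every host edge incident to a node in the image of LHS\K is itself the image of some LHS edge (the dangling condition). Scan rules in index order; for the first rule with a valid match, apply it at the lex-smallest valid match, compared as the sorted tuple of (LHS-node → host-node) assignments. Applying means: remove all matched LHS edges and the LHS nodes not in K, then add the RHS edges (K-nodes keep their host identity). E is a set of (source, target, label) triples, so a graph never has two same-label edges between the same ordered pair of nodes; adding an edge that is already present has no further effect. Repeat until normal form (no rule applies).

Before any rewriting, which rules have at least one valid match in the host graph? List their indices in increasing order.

Answer: [R1,R2]

Rewrite trace:
R0: no valid match — LHS pattern not found
R1: 1 valid match — {0↦1, 1↦3}
R2: 1 valid match — {0↦2, 1↦4, 2↦5}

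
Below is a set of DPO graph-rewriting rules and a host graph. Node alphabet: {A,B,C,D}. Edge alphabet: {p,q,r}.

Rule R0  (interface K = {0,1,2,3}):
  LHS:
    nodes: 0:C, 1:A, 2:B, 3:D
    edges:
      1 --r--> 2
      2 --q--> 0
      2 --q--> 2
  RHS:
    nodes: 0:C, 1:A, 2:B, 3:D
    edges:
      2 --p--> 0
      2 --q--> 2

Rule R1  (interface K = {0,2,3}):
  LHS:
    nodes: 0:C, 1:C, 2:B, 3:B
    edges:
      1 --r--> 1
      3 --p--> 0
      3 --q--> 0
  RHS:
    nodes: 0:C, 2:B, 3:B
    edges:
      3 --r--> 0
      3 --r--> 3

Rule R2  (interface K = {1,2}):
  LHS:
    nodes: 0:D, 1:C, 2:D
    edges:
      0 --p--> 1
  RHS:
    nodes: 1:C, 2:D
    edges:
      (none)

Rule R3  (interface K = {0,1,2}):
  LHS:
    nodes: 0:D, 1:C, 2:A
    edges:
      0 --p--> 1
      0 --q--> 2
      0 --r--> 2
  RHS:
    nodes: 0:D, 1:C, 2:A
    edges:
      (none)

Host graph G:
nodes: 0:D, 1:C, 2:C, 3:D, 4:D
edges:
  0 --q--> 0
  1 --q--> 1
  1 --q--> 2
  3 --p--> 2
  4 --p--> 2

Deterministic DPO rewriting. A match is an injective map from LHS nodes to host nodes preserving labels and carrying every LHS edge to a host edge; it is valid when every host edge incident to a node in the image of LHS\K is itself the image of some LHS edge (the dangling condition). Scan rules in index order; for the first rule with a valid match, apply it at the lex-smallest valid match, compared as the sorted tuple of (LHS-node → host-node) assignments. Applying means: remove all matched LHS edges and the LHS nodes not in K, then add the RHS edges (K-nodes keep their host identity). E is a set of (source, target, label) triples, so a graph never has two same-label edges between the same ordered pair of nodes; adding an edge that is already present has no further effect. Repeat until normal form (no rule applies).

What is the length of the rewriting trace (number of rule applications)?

Answer: 2

Derivation:
[0] host  ⇒  5 nodes, 5 edges  {0-q->0 1-q->1 1-q->2 3-p->2 4-p->2}
[1] R2 @ {0↦3, 1↦2, 2↦0}  ⇒  4 nodes, 4 edges  {0-q->0 1-q->1 1-q->2 4-p->2}
[2] R2 @ {0↦4, 1↦2, 2↦0}  ⇒  3 nodes, 3 edges  {0-q->0 1-q->1 1-q->2}
final graph: no rule applies after step 2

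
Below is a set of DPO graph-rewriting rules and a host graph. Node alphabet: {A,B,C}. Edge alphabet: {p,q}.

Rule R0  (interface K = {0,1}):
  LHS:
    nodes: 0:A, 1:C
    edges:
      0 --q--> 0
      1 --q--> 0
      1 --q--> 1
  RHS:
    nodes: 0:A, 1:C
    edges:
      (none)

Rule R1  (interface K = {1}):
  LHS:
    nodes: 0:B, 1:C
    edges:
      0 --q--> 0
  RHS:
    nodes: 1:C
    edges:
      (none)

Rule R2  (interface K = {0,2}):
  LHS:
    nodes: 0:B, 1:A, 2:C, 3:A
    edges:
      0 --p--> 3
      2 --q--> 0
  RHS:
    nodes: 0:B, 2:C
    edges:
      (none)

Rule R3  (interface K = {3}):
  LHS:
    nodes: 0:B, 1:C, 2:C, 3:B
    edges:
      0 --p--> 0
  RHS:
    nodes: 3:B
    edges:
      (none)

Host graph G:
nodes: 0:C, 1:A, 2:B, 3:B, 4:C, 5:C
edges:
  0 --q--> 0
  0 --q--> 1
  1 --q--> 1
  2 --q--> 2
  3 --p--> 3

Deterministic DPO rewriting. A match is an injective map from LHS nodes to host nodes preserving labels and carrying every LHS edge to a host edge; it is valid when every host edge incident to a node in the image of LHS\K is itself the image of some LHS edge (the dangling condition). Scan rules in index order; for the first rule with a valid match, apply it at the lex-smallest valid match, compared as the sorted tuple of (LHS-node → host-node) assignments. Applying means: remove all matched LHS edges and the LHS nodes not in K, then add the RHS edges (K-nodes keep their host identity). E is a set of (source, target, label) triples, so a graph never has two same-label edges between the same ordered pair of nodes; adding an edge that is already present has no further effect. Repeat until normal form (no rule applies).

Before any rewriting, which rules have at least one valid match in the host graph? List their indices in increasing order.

R0: 1 valid match — {0↦1, 1↦0}
R1: 3 valid matches — {0↦2, 1↦0}, {0↦2, 1↦4}, {0↦2, 1↦5}
R2: no valid match — LHS pattern not found
R3: 2 valid matches — {0↦3, 1↦4, 2↦5, 3↦2}, {0↦3, 1↦5, 2↦4, 3↦2}

Answer: [R0,R1,R3]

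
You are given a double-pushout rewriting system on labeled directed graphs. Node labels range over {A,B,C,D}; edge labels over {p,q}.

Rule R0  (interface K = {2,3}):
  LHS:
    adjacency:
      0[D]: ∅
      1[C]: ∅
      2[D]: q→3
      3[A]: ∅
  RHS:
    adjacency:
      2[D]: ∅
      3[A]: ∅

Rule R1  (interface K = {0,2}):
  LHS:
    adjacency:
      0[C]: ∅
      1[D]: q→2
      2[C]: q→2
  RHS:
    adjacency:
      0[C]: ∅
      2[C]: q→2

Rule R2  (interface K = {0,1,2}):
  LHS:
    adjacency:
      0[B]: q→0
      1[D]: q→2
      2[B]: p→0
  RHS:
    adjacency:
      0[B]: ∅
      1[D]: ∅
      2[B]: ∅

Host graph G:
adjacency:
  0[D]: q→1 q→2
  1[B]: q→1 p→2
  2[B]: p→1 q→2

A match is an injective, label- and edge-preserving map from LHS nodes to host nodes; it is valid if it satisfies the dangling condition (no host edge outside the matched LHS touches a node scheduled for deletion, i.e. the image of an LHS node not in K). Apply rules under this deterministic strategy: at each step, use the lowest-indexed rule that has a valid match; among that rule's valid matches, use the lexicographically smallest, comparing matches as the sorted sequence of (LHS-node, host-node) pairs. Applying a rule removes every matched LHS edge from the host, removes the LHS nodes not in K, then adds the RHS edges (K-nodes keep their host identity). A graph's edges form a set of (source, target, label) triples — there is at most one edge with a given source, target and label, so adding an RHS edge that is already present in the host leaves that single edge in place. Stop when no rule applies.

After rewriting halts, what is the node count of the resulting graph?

Answer: 3

Steps:
initial: |V|=3 |E|=6  E = 0-q->1 0-q->2 1-q->1 1-p->2 2-p->1 2-q->2
step 1: apply R2 at {0↦1, 1↦0, 2↦2}  → |V|=3 |E|=3  E = 0-q->1 1-p->2 2-q->2
step 2: apply R2 at {0↦2, 1↦0, 2↦1}  → |V|=3 |E|=0  E = ∅
normal form: no rule applies after step 2
NF nodes: {0:D, 1:B, 2:B}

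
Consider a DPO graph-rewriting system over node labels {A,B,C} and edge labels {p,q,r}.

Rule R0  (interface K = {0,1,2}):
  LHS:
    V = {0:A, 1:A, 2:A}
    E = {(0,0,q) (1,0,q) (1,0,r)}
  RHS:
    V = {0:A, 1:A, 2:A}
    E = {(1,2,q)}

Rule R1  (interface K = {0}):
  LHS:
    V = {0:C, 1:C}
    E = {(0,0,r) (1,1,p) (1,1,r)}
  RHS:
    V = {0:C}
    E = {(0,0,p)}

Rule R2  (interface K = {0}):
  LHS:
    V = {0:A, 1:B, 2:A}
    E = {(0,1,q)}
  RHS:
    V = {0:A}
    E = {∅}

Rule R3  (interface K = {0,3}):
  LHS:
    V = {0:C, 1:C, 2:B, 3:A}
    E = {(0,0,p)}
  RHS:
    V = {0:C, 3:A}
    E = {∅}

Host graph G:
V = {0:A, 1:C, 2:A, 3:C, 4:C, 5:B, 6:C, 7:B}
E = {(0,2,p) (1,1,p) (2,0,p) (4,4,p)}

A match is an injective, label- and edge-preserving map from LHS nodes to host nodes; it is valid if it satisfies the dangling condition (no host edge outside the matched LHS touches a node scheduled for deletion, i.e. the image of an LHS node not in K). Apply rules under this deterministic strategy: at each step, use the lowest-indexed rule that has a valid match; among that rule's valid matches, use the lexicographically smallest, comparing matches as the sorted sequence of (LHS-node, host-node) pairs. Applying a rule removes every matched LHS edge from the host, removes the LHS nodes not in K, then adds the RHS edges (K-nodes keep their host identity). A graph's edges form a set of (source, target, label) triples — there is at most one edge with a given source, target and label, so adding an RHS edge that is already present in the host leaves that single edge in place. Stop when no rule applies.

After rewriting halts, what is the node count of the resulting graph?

start.  V:8 E:4  edges: 0-p->2 1-p->1 2-p->0 4-p->4
1. fire R3 via {0↦1, 1↦3, 2↦5, 3↦0}  →  V:6 E:3  edges: 0-p->2 2-p->0 4-p->4
2. fire R3 via {0↦4, 1↦1, 2↦7, 3↦0}  →  V:4 E:2  edges: 0-p->2 2-p->0
final graph: no rule applies after step 2
NF nodes: {0:A, 2:A, 4:C, 6:C}

Answer: 4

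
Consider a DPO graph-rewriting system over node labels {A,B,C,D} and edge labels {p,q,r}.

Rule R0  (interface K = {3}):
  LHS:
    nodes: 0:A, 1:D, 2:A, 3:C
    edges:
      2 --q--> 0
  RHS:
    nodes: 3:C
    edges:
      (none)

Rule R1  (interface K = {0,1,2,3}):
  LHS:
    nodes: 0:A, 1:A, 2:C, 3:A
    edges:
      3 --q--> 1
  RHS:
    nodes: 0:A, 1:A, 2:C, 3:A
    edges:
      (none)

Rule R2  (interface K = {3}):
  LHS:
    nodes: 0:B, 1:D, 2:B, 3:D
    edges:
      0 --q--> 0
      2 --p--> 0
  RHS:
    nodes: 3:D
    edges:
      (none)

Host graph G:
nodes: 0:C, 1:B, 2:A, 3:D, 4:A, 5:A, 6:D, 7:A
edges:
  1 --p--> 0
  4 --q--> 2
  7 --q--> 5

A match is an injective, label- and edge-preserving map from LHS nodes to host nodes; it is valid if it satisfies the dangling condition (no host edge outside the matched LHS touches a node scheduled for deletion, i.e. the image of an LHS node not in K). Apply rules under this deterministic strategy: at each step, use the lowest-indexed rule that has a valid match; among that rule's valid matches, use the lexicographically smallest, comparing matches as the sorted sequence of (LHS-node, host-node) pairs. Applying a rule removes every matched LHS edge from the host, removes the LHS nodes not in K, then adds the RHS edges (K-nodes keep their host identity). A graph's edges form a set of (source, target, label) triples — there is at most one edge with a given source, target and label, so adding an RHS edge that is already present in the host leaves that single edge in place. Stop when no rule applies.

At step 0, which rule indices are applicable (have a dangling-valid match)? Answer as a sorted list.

R0: 4 valid matches — {0↦2, 1↦3, 2↦4, 3↦0}, {0↦2, 1↦6, 2↦4, 3↦0}, {0↦5, 1↦3, 2↦7, 3↦0} (+1 more)
R1: 4 valid matches — {0↦2, 1↦5, 2↦0, 3↦7}, {0↦4, 1↦5, 2↦0, 3↦7}, {0↦5, 1↦2, 2↦0, 3↦4} (+1 more)
R2: no valid match — LHS pattern not found

Answer: [R0,R1]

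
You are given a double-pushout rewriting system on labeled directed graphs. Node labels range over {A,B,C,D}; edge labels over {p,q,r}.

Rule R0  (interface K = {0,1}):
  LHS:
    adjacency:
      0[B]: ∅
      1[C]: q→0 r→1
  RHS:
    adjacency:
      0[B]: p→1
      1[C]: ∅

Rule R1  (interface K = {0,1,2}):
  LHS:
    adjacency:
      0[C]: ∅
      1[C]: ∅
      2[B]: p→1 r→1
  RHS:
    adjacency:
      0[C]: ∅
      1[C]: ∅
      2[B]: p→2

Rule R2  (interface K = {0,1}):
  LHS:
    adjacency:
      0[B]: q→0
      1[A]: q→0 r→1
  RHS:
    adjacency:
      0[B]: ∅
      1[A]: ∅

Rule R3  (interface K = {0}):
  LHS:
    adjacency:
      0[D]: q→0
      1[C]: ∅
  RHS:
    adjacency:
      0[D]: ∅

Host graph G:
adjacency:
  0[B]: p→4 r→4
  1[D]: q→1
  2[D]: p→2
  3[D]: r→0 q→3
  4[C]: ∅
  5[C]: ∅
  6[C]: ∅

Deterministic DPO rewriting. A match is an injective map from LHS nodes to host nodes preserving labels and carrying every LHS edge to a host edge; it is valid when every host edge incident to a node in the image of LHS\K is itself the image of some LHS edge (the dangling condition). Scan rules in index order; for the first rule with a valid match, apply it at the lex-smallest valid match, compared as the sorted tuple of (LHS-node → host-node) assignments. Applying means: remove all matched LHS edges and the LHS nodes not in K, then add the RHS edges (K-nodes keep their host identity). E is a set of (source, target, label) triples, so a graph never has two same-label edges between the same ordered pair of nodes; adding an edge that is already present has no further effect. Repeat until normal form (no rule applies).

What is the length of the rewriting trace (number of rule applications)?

start.  V:7 E:6  edges: 0-p->4 0-r->4 1-q->1 2-p->2 3-r->0 3-q->3
1. fire R1 via {0↦5, 1↦4, 2↦0}  →  V:7 E:5  edges: 0-p->0 1-q->1 2-p->2 3-r->0 3-q->3
2. fire R3 via {0↦1, 1↦4}  →  V:6 E:4  edges: 0-p->0 2-p->2 3-r->0 3-q->3
3. fire R3 via {0↦3, 1↦5}  →  V:5 E:3  edges: 0-p->0 2-p->2 3-r->0
normal form: no rule applies after step 3

Answer: 3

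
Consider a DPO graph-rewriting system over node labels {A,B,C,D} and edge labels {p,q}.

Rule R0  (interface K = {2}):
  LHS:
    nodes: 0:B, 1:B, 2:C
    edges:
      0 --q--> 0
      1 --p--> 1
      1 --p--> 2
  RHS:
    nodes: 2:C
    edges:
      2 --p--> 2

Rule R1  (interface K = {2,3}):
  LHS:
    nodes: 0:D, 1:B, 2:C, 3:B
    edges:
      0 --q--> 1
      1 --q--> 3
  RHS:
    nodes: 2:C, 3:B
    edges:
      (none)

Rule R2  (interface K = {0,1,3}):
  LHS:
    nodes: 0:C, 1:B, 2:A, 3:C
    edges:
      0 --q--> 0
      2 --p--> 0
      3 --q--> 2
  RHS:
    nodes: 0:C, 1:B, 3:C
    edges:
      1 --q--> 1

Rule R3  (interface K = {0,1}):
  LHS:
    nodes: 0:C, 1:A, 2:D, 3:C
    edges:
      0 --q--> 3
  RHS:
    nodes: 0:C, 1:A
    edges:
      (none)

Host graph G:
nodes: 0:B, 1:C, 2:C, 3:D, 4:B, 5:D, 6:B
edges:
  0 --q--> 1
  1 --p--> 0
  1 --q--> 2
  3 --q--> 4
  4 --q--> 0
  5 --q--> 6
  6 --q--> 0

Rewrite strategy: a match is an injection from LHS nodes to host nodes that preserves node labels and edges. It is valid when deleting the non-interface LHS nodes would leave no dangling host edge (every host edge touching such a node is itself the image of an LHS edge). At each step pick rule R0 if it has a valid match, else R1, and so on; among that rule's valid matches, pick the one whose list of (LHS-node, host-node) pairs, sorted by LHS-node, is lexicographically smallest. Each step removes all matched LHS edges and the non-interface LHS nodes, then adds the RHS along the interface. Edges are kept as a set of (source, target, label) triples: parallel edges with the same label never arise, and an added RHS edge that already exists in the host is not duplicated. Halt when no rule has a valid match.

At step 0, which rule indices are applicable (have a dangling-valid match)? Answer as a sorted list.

Answer: [R1]

Derivation:
R0: no valid match — LHS pattern not found
R1: 4 valid matches — {0↦3, 1↦4, 2↦1, 3↦0}, {0↦3, 1↦4, 2↦2, 3↦0}, {0↦5, 1↦6, 2↦1, 3↦0} (+1 more)
R2: no valid match — LHS pattern not found
R3: no valid match — LHS pattern not found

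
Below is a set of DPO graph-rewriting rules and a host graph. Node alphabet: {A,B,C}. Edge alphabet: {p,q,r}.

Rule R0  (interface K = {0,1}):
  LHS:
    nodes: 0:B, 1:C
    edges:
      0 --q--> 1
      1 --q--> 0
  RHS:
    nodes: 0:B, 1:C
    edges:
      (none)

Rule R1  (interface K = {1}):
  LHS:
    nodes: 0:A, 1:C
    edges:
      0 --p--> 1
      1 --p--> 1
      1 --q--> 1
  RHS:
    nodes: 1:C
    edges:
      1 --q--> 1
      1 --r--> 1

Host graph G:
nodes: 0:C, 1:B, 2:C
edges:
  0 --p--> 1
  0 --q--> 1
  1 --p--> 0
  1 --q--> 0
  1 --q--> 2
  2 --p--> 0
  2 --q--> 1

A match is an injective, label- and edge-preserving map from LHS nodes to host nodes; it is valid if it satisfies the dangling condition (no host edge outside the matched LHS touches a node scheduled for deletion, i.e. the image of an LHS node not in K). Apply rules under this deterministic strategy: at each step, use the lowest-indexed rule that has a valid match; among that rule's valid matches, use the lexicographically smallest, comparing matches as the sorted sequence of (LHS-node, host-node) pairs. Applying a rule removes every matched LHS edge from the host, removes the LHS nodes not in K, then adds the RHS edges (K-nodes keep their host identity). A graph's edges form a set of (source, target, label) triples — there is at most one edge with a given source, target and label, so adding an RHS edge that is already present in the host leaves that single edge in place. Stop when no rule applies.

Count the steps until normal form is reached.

Answer: 2

Derivation:
initial: |V|=3 |E|=7  E = 0-p->1 0-q->1 1-p->0 1-q->0 1-q->2 2-p->0 2-q->1
step 1: apply R0 at {0↦1, 1↦0}  → |V|=3 |E|=5  E = 0-p->1 1-p->0 1-q->2 2-p->0 2-q->1
step 2: apply R0 at {0↦1, 1↦2}  → |V|=3 |E|=3  E = 0-p->1 1-p->0 2-p->0
final graph: no rule applies after step 2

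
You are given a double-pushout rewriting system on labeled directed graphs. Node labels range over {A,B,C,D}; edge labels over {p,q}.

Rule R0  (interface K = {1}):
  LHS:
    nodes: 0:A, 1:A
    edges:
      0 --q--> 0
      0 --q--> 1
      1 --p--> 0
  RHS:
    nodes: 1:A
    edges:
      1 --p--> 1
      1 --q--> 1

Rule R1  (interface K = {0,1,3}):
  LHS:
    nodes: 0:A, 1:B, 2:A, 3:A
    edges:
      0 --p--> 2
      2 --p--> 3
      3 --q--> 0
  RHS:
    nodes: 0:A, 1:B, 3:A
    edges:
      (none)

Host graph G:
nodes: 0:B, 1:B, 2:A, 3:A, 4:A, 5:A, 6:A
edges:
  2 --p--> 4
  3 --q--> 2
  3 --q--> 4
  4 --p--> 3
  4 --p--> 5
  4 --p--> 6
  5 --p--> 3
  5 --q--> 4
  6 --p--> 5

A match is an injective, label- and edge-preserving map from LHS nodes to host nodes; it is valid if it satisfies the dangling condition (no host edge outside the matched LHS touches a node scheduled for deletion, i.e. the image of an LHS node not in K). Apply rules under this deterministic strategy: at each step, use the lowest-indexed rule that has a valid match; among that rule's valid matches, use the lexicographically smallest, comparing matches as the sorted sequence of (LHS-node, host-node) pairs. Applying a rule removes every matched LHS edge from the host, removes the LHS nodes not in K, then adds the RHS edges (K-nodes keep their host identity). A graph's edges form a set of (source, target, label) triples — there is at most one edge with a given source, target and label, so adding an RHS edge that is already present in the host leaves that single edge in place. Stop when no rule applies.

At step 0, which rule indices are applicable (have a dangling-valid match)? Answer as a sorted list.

R0: no valid match — LHS pattern not found
R1: 2 valid matches — {0↦4, 1↦0, 2↦6, 3↦5}, {0↦4, 1↦1, 2↦6, 3↦5}

Answer: [R1]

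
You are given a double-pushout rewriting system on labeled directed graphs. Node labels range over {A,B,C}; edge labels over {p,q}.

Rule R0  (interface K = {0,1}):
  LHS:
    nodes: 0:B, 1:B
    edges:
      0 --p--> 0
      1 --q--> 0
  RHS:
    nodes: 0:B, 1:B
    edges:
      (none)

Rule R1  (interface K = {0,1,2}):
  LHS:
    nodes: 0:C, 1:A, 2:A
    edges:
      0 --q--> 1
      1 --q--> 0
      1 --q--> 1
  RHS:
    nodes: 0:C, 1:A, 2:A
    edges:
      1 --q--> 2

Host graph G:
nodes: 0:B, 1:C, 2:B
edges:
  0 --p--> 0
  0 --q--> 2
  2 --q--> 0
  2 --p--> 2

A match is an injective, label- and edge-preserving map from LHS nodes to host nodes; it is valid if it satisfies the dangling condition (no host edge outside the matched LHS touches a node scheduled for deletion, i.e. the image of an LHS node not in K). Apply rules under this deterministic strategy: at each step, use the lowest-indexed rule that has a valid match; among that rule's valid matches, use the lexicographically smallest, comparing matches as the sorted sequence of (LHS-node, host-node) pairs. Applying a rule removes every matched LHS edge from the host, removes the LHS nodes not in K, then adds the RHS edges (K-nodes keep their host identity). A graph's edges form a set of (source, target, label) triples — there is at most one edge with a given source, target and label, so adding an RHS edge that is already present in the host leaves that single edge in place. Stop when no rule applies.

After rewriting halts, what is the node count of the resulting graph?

Answer: 3

Derivation:
initial: |V|=3 |E|=4  E = 0-p->0 0-q->2 2-q->0 2-p->2
step 1: apply R0 at {0↦0, 1↦2}  → |V|=3 |E|=2  E = 0-q->2 2-p->2
step 2: apply R0 at {0↦2, 1↦0}  → |V|=3 |E|=0  E = ∅
normal form: no rule applies after step 2
NF nodes: {0:B, 1:C, 2:B}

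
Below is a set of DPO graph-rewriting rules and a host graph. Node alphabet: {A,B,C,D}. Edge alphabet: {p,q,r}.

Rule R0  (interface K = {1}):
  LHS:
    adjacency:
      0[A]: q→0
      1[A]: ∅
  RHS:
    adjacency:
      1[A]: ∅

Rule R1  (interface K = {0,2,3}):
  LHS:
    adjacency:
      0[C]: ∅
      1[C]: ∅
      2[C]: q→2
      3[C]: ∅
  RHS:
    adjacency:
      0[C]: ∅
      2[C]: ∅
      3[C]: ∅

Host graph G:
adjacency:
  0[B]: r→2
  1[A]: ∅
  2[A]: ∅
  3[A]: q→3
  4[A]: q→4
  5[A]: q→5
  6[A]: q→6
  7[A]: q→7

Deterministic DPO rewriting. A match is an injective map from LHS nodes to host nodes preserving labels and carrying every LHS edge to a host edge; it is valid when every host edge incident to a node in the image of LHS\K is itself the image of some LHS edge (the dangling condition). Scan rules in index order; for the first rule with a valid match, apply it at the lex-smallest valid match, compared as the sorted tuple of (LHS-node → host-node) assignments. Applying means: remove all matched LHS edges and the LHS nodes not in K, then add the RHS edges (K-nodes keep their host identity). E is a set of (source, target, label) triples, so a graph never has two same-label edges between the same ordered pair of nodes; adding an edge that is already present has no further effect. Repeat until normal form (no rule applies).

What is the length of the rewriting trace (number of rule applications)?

Answer: 5

Steps:
start.  V:8 E:6  edges: 0-r->2 3-q->3 4-q->4 5-q->5 6-q->6 7-q->7
1. fire R0 via {0↦3, 1↦1}  →  V:7 E:5  edges: 0-r->2 4-q->4 5-q->5 6-q->6 7-q->7
2. fire R0 via {0↦4, 1↦1}  →  V:6 E:4  edges: 0-r->2 5-q->5 6-q->6 7-q->7
3. fire R0 via {0↦5, 1↦1}  →  V:5 E:3  edges: 0-r->2 6-q->6 7-q->7
4. fire R0 via {0↦6, 1↦1}  →  V:4 E:2  edges: 0-r->2 7-q->7
5. fire R0 via {0↦7, 1↦1}  →  V:3 E:1  edges: 0-r->2
final graph: no rule applies after step 5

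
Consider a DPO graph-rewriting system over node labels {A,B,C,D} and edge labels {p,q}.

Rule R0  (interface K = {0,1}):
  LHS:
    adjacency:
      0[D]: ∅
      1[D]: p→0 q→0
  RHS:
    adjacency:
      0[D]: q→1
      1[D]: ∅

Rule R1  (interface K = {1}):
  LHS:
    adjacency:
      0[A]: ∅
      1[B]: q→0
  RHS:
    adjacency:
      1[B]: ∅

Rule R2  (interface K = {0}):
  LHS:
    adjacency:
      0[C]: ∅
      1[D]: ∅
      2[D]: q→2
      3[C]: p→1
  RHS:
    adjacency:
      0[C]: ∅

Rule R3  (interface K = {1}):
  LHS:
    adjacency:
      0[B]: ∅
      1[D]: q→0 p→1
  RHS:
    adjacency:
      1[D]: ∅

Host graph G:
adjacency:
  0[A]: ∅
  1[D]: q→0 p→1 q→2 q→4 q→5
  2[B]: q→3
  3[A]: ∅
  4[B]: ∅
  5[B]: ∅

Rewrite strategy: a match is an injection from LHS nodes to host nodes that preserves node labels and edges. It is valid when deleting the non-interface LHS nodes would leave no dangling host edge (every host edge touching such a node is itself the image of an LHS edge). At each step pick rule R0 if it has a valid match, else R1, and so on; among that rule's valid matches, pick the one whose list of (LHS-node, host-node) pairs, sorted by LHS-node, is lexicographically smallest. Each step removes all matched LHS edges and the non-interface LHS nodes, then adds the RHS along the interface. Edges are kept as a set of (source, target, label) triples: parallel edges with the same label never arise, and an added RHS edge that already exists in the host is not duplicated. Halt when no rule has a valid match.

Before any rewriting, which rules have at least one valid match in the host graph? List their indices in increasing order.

Answer: [R1,R3]

Steps:
R0: no valid match — LHS pattern not found
R1: 1 valid match — {0↦3, 1↦2}
R2: no valid match — LHS pattern not found
R3: 2 valid matches — {0↦4, 1↦1}, {0↦5, 1↦1}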